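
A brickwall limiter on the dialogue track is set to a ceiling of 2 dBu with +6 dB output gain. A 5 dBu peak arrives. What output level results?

8 dBu

The limiter clamps the peak to its 2 dBu ceiling.
Output gain then adds 6 dB: 2 + 6 = 8 dBu.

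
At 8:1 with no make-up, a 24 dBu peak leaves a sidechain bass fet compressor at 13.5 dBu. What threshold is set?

Let T be the threshold. Output overshoot = (input overshoot)/R, so 13.5 − T = (24 − T)/8.
8·(13.5 − T) = 24 − T → 7·T = 108 − 24 = 84.
T = 84/7 = 12 dBu.

12 dBu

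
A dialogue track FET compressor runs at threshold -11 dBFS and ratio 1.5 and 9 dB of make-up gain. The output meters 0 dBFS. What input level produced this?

-8 dBFS

Stripping the +9 dB make-up gives -9 dBFS at the gain stage.
That's 2 dB above the -11 dBFS threshold.
Input overshoot = R × output overshoot = 3 dB → input = -11 + 3 = -8 dBFS.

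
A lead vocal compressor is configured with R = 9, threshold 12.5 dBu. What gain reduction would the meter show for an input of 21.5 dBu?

Overshoot = 21.5 − 12.5 = 9 dB.
A 9:1 ratio leaves 1 dB of that excess.
So the signal is attenuated by 9 − 1 = 8 dB.

8 dB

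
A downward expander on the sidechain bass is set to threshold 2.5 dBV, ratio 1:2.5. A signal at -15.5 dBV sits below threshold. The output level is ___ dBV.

The input is 18 dB below the 2.5 dBV threshold.
A 1:2.5 expander multiplies undershoot by 2.5: 18 × 2.5 = 45 dB below threshold.
Output = 2.5 − 45 = -42.5 dBV.

-42.5 dBV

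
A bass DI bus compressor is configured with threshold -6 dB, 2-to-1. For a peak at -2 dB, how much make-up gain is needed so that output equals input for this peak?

The peak compresses to -6 + 4/2 = -4 dB.
To reach -2 dB requires -2 − (-4) = 2 dB of make-up.

2 dB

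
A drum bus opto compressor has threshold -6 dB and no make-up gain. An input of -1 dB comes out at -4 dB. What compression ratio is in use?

Input overshoot = -1 − (-6) = 5 dB; output overshoot = -4 − (-6) = 2 dB.
Ratio = 5 / 2 = 2.5.

2.5:1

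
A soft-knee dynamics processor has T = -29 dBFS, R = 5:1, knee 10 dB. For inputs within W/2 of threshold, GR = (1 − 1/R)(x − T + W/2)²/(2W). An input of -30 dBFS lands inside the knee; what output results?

x − T + W/2 = -30 − (-29) + 5 = 4.
GR = (1 − 1/5) × 4² / 20 = 0.8 × 16 / 20 = 0.64 dB.
Output = -30 − 0.64 = -30.64 dBFS.

-30.64 dBFS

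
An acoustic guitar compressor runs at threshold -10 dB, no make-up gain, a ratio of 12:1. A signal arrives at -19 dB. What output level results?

-19 dB

-19 dB is 9 dB below the -10 dB threshold, so no gain reduction is applied.
Output = input = -19 dB.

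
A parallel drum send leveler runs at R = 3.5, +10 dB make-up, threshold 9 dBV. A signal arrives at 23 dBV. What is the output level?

The input is 14 dB above the 9 dBV threshold.
The 14 dB excess becomes 4 dB after 3.5:1 reduction.
Output = 9 + 4 = 13 dBV; make-up adds 10 dB, giving 23 dBV.

23 dBV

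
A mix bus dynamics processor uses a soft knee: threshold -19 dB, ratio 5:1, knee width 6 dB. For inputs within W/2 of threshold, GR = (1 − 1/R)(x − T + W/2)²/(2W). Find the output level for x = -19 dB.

x − T + W/2 = -19 − (-19) + 3 = 3.
GR = (1 − 1/5) × 3² / 12 = 0.8 × 9 / 12 = 0.6 dB.
Output = -19 − 0.6 = -19.6 dB.

-19.6 dB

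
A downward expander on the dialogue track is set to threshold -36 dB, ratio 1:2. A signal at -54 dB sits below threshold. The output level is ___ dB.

The input is 18 dB below the -36 dB threshold.
A 1:2 expander multiplies undershoot by 2: 18 × 2 = 36 dB below threshold.
Output = -36 − 36 = -72 dB.

-72 dB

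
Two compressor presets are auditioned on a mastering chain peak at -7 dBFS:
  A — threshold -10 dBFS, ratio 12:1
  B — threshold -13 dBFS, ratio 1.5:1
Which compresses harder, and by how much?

A: GR = 3 − 3/12 = 2.75 dB.
B: GR = 6 − 6/1.5 = 2 dB.
A applies 0.75 dB more gain reduction.

A, by 0.75 dB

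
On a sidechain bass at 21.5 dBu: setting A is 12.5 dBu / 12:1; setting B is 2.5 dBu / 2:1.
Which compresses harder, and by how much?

A: overshoot 9 dB → output overshoot 0.75 dB → GR 8.25 dB.
B: overshoot 19 dB → output overshoot 9.5 dB → GR 9.5 dB.
Difference: 1.25 dB in favour of B.

B, by 1.25 dB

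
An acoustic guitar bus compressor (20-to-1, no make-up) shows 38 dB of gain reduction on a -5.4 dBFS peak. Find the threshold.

Let T be the threshold. Output overshoot = (input overshoot)/R, so -43.4 − T = (-5.4 − T)/20.
20·(-43.4 − T) = -5.4 − T → 19·T = -868 − (-5.4) = -862.6.
T = -862.6/19 = -45.4 dBFS.

-45.4 dBFS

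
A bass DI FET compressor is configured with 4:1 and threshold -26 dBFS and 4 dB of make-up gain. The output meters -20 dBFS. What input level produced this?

-18 dBFS

Before make-up, the level was -20 − 4 = -24 dBFS.
That's 2 dB above the -26 dBFS threshold.
Before 4:1 compression the overshoot was 2 × 4 = 8 dB, so input = -26 + 8 = -18 dBFS.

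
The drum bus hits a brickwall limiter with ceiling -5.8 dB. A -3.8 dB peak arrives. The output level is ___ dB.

At ∞:1, everything above -5.8 dB is held at the ceiling.

-5.8 dB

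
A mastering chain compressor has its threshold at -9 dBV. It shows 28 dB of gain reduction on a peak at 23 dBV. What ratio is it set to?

Input overshoot = 23 − (-9) = 32 dB.
Output overshoot = 32 − 28 = 4 dB.
Ratio = input overshoot / output overshoot = 32 / 4 = 8.

8:1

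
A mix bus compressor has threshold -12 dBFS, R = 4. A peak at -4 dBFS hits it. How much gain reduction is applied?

The signal is 8 dB above threshold.
At 4:1, output sits 8/4 = 2 dB above threshold.
Gain reduction = 8 − 2 = 6 dB.

6 dB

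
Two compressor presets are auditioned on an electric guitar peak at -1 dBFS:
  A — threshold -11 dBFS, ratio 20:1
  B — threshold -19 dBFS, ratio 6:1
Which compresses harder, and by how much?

B, by 5.5 dB

A: overshoot 10 dB → output overshoot 0.5 dB → GR 9.5 dB.
B: overshoot 18 dB → output overshoot 3 dB → GR 15 dB.
B applies 5.5 dB more gain reduction.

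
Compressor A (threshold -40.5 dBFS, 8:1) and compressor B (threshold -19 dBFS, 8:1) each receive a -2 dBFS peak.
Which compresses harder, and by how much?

A: 38.5 dB over, compressed to 4.8125 dB over, so 33.6875 dB of GR.
B: 17 dB over, compressed to 2.125 dB over, so 14.875 dB of GR.
A applies 18.8125 dB more gain reduction.

A, by 18.8125 dB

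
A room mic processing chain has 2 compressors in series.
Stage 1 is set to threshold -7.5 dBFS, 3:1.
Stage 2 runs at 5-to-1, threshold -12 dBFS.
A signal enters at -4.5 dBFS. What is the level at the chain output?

Stage 1: -4.5 dBFS is 3 dB over -7.5 dBFS; at 3:1 that becomes 1 dB over, giving -6.5 dBFS.
Stage 2: -6.5 dBFS is 5.5 dB over -12 dBFS; at 5:1 that becomes 1.1 dB over, giving -10.9 dBFS.

-10.9 dBFS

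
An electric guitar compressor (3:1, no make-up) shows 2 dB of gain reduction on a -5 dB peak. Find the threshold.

-8 dB

Gain reduction = -5 − (-7) = 2 dB; output overshoot = GR / (R − 1) = 2 / 2 = 1 dB.
Threshold = output − output overshoot = -7 − 1 = -8 dB.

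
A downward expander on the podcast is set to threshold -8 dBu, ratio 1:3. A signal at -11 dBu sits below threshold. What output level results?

-17 dBu

Below threshold, a 1:3 expander applies gain = (3−1)×(T − x) of attenuation.
(3−1) × 3 = 6 dB, so output = -11 − 6 = -17 dBu.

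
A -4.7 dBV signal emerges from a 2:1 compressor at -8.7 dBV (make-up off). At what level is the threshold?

-12.7 dBV

Gain reduction = -4.7 − (-8.7) = 4 dB; output overshoot = GR / (R − 1) = 4 / 1 = 4 dB.
Threshold = output − output overshoot = -8.7 − 4 = -12.7 dBV.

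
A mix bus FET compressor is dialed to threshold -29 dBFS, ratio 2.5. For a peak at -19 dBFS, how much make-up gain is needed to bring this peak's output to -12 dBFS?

The peak compresses to -29 + 10/2.5 = -25 dBFS.
To reach -12 dBFS requires -12 − (-25) = 13 dB of make-up.

13 dB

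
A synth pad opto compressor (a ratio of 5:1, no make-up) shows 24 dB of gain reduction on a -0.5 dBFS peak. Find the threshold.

-30.5 dBFS

Gain reduction = -0.5 − (-24.5) = 24 dB; output overshoot = GR / (R − 1) = 24 / 4 = 6 dB.
Threshold = output − output overshoot = -24.5 − 6 = -30.5 dBFS.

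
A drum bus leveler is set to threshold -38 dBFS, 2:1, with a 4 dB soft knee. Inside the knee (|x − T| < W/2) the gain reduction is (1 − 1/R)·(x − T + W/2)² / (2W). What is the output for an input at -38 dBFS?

-38.25 dBFS

x − T + W/2 = -38 − (-38) + 2 = 2.
GR = (1 − 1/2) × 2² / 8 = 0.5 × 4 / 8 = 0.25 dB.
Output = -38 − 0.25 = -38.25 dBFS.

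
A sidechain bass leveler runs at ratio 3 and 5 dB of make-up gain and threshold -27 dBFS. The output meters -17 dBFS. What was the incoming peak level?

Before make-up, the level was -17 − 5 = -22 dBFS.
The compressed level sits -22 − (-27) = 5 dB over threshold.
Undo the ratio: input overshoot = 5 × 3 = 15 dB, giving input = -12 dBFS.

-12 dBFS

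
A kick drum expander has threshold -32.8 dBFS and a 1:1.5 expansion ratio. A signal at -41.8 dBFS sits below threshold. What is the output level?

-46.3 dBFS

The input is 9 dB below the -32.8 dBFS threshold.
A 1:1.5 expander multiplies undershoot by 1.5: 9 × 1.5 = 13.5 dB below threshold.
Output = -32.8 − 13.5 = -46.3 dBFS.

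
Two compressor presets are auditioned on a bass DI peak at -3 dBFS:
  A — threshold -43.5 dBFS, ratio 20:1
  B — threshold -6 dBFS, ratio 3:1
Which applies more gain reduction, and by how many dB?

A, by 36.475 dB

A: 40.5 dB over, compressed to 2.025 dB over, so 38.475 dB of GR.
B: 3 dB over, compressed to 1 dB over, so 2 dB of GR.
Difference: 36.475 dB in favour of A.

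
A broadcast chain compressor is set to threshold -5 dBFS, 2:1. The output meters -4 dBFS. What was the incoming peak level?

-3 dBFS

The compressed level sits -4 − (-5) = 1 dB over threshold.
Input overshoot = R × output overshoot = 2 dB → input = -5 + 2 = -3 dBFS.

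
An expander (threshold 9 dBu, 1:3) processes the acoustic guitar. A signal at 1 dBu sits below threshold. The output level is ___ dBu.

Undershoot = 9 − 1 = 8 dB.
At 1:3, that expands to 24 dB under threshold.
Output = 9 − 24 = -15 dBu.

-15 dBu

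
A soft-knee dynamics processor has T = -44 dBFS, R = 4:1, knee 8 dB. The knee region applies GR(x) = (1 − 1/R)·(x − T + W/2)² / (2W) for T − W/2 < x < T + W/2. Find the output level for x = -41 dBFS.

x − T + W/2 = -41 − (-44) + 4 = 7.
GR = (1 − 1/4) × 7² / 16 = 0.75 × 49 / 16 = 2.296875 dB.
Output = -41 − 2.296875 = -43.296875 dBFS.

-43.296875 dBFS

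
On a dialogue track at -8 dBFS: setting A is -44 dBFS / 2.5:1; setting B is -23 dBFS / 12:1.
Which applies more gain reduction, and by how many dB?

A, by 7.85 dB

A: overshoot 36 dB → output overshoot 14.4 dB → GR 21.6 dB.
B: overshoot 15 dB → output overshoot 1.25 dB → GR 13.75 dB.
A applies 7.85 dB more gain reduction.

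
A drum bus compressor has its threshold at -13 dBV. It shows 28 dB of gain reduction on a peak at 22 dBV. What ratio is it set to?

Input overshoot = 22 − (-13) = 35 dB.
Output overshoot = 35 − 28 = 7 dB.
Ratio = input overshoot / output overshoot = 35 / 7 = 5.

5:1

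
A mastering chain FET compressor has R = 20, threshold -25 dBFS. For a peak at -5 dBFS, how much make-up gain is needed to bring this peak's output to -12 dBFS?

The peak compresses to -25 + 20/20 = -24 dBFS.
To reach -12 dBFS requires -12 − (-24) = 12 dB of make-up.

12 dB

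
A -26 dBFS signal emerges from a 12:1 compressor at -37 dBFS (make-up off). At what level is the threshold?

-38 dBFS

Input is 12 dB above T (since output overshoot × R = input overshoot: (-37 − T)·12 = -26 − T gives T = -38 dBFS).
Check: -38 + (-26 − (-38))/12 = -38 + 1 = -37 dBFS. ✓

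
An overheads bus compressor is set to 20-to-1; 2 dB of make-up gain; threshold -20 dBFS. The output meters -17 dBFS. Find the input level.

Stripping the +2 dB make-up gives -19 dBFS at the gain stage.
The compressed level sits -19 − (-20) = 1 dB over threshold.
Undo the ratio: input overshoot = 1 × 20 = 20 dB, giving input = 0 dBFS.

0 dBFS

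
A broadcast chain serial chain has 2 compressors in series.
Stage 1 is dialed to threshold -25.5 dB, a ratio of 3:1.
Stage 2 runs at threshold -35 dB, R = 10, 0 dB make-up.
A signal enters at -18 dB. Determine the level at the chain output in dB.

Stage 1: 7.5 dB above -25.5 dB, reduced 3:1 to 2.5 dB above → -23 dB.
Stage 2: -23 dB is 12 dB over -35 dB; at 10:1 that becomes 1.2 dB over, giving -33.8 dB.

-33.8 dB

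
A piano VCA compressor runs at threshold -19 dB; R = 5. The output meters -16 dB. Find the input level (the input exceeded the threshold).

-4 dB

Post-compression overshoot = -16 − (-19) = 3 dB.
Input overshoot = R × output overshoot = 15 dB → input = -19 + 15 = -4 dB.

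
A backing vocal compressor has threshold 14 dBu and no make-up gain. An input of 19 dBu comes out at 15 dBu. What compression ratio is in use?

Input overshoot = 19 − 14 = 5 dB; output overshoot = 15 − 14 = 1 dB.
Ratio = 5 / 1 = 5.

5:1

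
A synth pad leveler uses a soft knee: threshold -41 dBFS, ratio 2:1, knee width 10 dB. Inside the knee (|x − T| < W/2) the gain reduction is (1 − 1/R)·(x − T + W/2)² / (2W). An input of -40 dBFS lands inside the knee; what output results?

x − T + W/2 = -40 − (-41) + 5 = 6.
GR = (1 − 1/2) × 6² / 20 = 0.5 × 36 / 20 = 0.9 dB.
Output = -40 − 0.9 = -40.9 dBFS.

-40.9 dBFS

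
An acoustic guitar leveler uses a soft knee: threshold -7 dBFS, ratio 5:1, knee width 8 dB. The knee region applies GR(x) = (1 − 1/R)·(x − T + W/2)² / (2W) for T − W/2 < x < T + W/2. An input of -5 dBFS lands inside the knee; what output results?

-6.8 dBFS

x − T + W/2 = -5 − (-7) + 4 = 6.
GR = (1 − 1/5) × 6² / 16 = 0.8 × 36 / 16 = 1.8 dB.
Output = -5 − 1.8 = -6.8 dBFS.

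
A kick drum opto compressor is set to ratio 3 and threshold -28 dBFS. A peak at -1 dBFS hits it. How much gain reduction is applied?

18 dB

Overshoot = -1 − (-28) = 27 dB.
After 3:1 compression the overshoot becomes 27/3 = 9 dB.
Gain reduction = 27 − 9 = 18 dB.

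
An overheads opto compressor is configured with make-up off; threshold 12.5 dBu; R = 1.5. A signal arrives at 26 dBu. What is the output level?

21.5 dBu

26 dBu sits 13.5 dB over threshold.
1.5:1 compression reduces that to 13.5/1.5 = 9 dB over.
Output = 12.5 + 9 = 21.5 dBu.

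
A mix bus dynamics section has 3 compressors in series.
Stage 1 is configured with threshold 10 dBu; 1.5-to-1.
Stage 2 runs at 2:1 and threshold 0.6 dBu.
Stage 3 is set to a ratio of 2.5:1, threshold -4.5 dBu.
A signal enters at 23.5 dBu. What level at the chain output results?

Stage 1: 23.5 dBu is 13.5 dB over 10 dBu; at 1.5:1 that becomes 9 dB over, giving 19 dBu.
Stage 2: 19 dBu is 18.4 dB over 0.6 dBu; at 2:1 that becomes 9.2 dB over, giving 9.8 dBu.
Stage 3: overshoot 14.3 dB → 14.3/2.5 = 5.72 dB → 1.22 dBu.

1.22 dBu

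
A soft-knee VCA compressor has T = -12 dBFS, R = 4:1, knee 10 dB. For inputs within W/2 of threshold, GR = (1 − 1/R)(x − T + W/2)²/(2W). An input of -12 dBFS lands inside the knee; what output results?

x − T + W/2 = -12 − (-12) + 5 = 5.
GR = (1 − 1/4) × 5² / 20 = 0.75 × 25 / 20 = 0.9375 dB.
Output = -12 − 0.9375 = -12.9375 dBFS.

-12.9375 dBFS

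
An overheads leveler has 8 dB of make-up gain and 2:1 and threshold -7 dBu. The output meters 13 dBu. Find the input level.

Before make-up, the level was 13 − 8 = 5 dBu.
That's 12 dB above the -7 dBu threshold.
Undo the ratio: input overshoot = 12 × 2 = 24 dB, giving input = 17 dBu.

17 dBu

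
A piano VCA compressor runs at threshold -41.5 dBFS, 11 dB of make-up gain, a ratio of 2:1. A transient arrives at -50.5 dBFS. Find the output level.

-39.5 dBFS

-50.5 dBFS is 9 dB below the -41.5 dBFS threshold, so no gain reduction is applied.
Make-up gain adds 11 dB: -50.5 + 11 = -39.5 dBFS.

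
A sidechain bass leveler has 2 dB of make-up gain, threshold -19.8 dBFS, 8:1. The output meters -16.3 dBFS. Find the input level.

Before make-up, the level was -16.3 − 2 = -18.3 dBFS.
That's 1.5 dB above the -19.8 dBFS threshold.
Before 8:1 compression the overshoot was 1.5 × 8 = 12 dB, so input = -19.8 + 12 = -7.8 dBFS.

-7.8 dBFS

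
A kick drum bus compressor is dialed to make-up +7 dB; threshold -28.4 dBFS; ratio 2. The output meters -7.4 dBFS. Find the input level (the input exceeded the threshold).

-0.4 dBFS

Before make-up, the level was -7.4 − 7 = -14.4 dBFS.
The compressed level sits -14.4 − (-28.4) = 14 dB over threshold.
Input overshoot = R × output overshoot = 28 dB → input = -28.4 + 28 = -0.4 dBFS.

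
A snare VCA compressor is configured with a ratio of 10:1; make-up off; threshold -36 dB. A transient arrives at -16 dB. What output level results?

Overshoot: -16 − (-36) = 20 dB.
At 10:1 the overshoot is divided by 10, leaving 2 dB above threshold.
Output = -36 + 2 = -34 dB.

-34 dB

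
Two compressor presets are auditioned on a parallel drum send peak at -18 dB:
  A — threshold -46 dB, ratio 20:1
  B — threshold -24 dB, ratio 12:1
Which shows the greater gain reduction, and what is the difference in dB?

A: GR = 28 − 28/20 = 26.6 dB.
B: GR = 6 − 6/12 = 5.5 dB.
A applies 21.1 dB more gain reduction.

A, by 21.1 dB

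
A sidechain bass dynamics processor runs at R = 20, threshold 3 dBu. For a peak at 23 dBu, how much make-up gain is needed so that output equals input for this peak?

Overshoot 20 dB → 20/20 = 1 dB after compression, so the compressed level is 3 + 1 = 4 dBu.
Make-up = target − compressed = 23 − 4 = 19 dB.

19 dB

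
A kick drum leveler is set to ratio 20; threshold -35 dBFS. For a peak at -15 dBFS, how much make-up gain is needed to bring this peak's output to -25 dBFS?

9 dB

Without make-up, output = threshold + overshoot/20 = -35 + 1 = -34 dBFS.
Gap to target: 9 dB.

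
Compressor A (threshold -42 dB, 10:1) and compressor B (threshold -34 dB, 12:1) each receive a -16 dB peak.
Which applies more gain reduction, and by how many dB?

A, by 6.9 dB

A: overshoot 26 dB → output overshoot 2.6 dB → GR 23.4 dB.
B: overshoot 18 dB → output overshoot 1.5 dB → GR 16.5 dB.
A applies 6.9 dB more gain reduction.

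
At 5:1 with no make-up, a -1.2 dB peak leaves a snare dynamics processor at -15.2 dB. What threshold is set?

Gain reduction = -1.2 − (-15.2) = 14 dB; output overshoot = GR / (R − 1) = 14 / 4 = 3.5 dB.
Threshold = output − output overshoot = -15.2 − 3.5 = -18.7 dB.

-18.7 dB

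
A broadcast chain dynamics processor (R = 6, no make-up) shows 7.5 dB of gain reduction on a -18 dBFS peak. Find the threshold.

Let T be the threshold. Output overshoot = (input overshoot)/R, so -25.5 − T = (-18 − T)/6.
6·(-25.5 − T) = -18 − T → 5·T = -153 − (-18) = -135.
T = -135/5 = -27 dBFS.

-27 dBFS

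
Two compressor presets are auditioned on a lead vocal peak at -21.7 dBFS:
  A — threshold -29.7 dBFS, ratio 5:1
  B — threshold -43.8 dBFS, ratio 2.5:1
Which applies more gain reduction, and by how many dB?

B, by 6.86 dB

A: GR = 8 − 8/5 = 6.4 dB.
B: GR = 22.1 − 22.1/2.5 = 13.26 dB.
B reduces 6.86 dB more.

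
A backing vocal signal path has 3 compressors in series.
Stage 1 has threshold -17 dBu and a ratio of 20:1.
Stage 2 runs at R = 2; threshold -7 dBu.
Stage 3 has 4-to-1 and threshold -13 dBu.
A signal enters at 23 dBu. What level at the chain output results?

Stage 1: overshoot 40 dB → 40/20 = 2 dB → -15 dBu.
Stage 2: -15 dBu ≤ -7 dBu, so stage 2 doesn't engage; output -15 dBu.
Stage 3: -15 dBu is at or below the -13 dBu threshold — no compression; output -15 dBu.

-15 dBu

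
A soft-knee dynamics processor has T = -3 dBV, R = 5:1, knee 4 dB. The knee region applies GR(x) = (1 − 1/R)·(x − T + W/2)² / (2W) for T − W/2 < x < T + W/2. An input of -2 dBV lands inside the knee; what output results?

x − T + W/2 = -2 − (-3) + 2 = 3.
GR = (1 − 1/5) × 3² / 8 = 0.8 × 9 / 8 = 0.9 dB.
Output = -2 − 0.9 = -2.9 dBV.

-2.9 dBV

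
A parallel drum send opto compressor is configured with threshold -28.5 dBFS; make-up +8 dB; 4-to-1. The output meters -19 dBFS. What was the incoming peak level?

-22.5 dBFS

Remove make-up: -19 − 8 = -27 dBFS.
The compressed level sits -27 − (-28.5) = 1.5 dB over threshold.
Input overshoot = R × output overshoot = 6 dB → input = -28.5 + 6 = -22.5 dBFS.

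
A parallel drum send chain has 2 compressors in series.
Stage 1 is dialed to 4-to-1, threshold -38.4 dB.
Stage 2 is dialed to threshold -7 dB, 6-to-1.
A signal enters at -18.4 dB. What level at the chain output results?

-33.4 dB

Stage 1: overshoot 20 dB → 20/4 = 5 dB → -33.4 dB.
Stage 2: -33.4 dB is at or below the -7 dB threshold — no compression; output -33.4 dB.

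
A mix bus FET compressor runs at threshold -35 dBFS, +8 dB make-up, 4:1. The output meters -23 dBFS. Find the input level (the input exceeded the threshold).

Stripping the +8 dB make-up gives -31 dBFS at the gain stage.
The compressed level sits -31 − (-35) = 4 dB over threshold.
Undo the ratio: input overshoot = 4 × 4 = 16 dB, giving input = -19 dBFS.

-19 dBFS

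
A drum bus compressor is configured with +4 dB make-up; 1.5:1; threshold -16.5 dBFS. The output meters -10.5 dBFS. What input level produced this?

-13.5 dBFS

Remove make-up: -10.5 − 4 = -14.5 dBFS.
That's 2 dB above the -16.5 dBFS threshold.
Before 1.5:1 compression the overshoot was 2 × 1.5 = 3 dB, so input = -16.5 + 3 = -13.5 dBFS.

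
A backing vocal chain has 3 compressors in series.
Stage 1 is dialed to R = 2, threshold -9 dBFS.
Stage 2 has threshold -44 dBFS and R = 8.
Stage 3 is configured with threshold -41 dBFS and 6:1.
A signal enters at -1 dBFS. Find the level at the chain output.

Stage 1: 8 dB above -9 dBFS, reduced 2:1 to 4 dB above → -5 dBFS.
Stage 2: 39 dB above -44 dBFS, reduced 8:1 to 4.875 dB above → -39.125 dBFS.
Stage 3: 1.875 dB above -41 dBFS, reduced 6:1 to 0.3125 dB above → -40.6875 dBFS.

-40.6875 dBFS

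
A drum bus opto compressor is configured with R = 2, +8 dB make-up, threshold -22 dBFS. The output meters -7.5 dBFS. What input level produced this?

Remove make-up: -7.5 − 8 = -15.5 dBFS.
The compressed level sits -15.5 − (-22) = 6.5 dB over threshold.
Before 2:1 compression the overshoot was 6.5 × 2 = 13 dB, so input = -22 + 13 = -9 dBFS.

-9 dBFS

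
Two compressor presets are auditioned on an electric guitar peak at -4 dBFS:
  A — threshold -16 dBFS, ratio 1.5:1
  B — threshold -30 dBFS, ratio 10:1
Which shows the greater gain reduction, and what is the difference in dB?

A: GR = 12 − 12/1.5 = 4 dB.
B: GR = 26 − 26/10 = 23.4 dB.
Difference: 19.4 dB in favour of B.

B, by 19.4 dB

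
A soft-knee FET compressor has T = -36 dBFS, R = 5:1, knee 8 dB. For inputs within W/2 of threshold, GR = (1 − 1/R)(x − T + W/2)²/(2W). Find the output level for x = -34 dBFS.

-35.8 dBFS

x − T + W/2 = -34 − (-36) + 4 = 6.
GR = (1 − 1/5) × 6² / 16 = 0.8 × 36 / 16 = 1.8 dB.
Output = -34 − 1.8 = -35.8 dBFS.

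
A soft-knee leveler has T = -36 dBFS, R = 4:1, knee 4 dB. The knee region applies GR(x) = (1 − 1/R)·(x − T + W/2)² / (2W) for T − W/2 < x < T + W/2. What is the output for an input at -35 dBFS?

x − T + W/2 = -35 − (-36) + 2 = 3.
GR = (1 − 1/4) × 3² / 8 = 0.75 × 9 / 8 = 0.84375 dB.
Output = -35 − 0.84375 = -35.84375 dBFS.

-35.84375 dBFS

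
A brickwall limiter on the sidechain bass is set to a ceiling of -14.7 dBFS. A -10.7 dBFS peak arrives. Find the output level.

-14.7 dBFS

The limiter clamps the peak to its -14.7 dBFS ceiling.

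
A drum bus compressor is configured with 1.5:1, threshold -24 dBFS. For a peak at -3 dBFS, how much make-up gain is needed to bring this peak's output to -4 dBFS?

Without make-up, output = threshold + overshoot/1.5 = -24 + 14 = -10 dBFS.
Gap to target: 6 dB.

6 dB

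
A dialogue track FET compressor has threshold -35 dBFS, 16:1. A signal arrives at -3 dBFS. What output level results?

Overshoot: -3 − (-35) = 32 dB.
The 32 dB excess becomes 2 dB after 16:1 reduction.
Output = -35 + 2 = -33 dBFS.

-33 dBFS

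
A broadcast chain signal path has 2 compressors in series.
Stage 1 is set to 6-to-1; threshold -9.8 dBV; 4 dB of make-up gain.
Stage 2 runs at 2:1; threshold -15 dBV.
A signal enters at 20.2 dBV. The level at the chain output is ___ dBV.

-7.9 dBV

Stage 1: 30 dB above -9.8 dBV, reduced 6:1 to 5 dB above → -4.8 dBV; +4 dB make-up → -0.8 dBV.
Stage 2: overshoot 14.2 dB → 14.2/2 = 7.1 dB → -7.9 dBV.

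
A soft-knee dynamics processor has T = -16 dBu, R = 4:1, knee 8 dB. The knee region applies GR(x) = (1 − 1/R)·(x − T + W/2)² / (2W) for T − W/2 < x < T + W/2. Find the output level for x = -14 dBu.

x − T + W/2 = -14 − (-16) + 4 = 6.
GR = (1 − 1/4) × 6² / 16 = 0.75 × 36 / 16 = 1.6875 dB.
Output = -14 − 1.6875 = -15.6875 dBu.

-15.6875 dBu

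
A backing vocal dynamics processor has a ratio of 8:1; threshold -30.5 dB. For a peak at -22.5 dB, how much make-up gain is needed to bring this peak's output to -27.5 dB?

Overshoot 8 dB → 8/8 = 1 dB after compression, so the compressed level is -30.5 + 1 = -29.5 dB.
Make-up = target − compressed = -27.5 − (-29.5) = 2 dB.

2 dB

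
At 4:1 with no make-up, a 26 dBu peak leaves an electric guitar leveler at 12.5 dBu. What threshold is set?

Let T be the threshold. Output overshoot = (input overshoot)/R, so 12.5 − T = (26 − T)/4.
4·(12.5 − T) = 26 − T → 3·T = 50 − 26 = 24.
T = 24/3 = 8 dBu.

8 dBu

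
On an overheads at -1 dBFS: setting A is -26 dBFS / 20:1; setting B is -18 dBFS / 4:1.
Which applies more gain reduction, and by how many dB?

A: GR = 25 − 25/20 = 23.75 dB.
B: GR = 17 − 17/4 = 12.75 dB.
A applies 11 dB more gain reduction.

A, by 11 dB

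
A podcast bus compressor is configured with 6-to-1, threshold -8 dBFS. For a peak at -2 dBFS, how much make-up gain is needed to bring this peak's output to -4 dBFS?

Overshoot 6 dB → 6/6 = 1 dB after compression, so the compressed level is -8 + 1 = -7 dBFS.
Make-up = target − compressed = -4 − (-7) = 3 dB.

3 dB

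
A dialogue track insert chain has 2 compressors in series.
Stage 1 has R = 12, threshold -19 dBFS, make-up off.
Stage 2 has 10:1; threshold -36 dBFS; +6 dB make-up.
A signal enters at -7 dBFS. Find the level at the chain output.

-28.2 dBFS

Stage 1: overshoot 12 dB → 12/12 = 1 dB → -18 dBFS.
Stage 2: 18 dB above -36 dBFS, reduced 10:1 to 1.8 dB above → -34.2 dBFS; +6 dB make-up → -28.2 dBFS.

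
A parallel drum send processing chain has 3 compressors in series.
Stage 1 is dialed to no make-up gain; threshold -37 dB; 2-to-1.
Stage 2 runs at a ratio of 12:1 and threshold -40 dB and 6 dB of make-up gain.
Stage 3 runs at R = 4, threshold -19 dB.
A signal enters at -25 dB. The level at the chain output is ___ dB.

Stage 1: 12 dB above -37 dB, reduced 2:1 to 6 dB above → -31 dB.
Stage 2: 9 dB above -40 dB, reduced 12:1 to 0.75 dB above → -39.25 dB; +6 dB make-up → -33.25 dB.
Stage 3: below threshold (-33.25 ≤ -19); passes unchanged; output -33.25 dB.

-33.25 dB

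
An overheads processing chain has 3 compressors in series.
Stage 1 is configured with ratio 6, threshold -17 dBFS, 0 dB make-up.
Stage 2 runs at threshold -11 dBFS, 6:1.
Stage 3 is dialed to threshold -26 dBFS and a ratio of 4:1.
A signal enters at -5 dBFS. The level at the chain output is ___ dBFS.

-23.25 dBFS

Stage 1: 12 dB above -17 dBFS, reduced 6:1 to 2 dB above → -15 dBFS.
Stage 2: below threshold (-15 ≤ -11); passes unchanged; output -15 dBFS.
Stage 3: 11 dB above -26 dBFS, reduced 4:1 to 2.75 dB above → -23.25 dBFS.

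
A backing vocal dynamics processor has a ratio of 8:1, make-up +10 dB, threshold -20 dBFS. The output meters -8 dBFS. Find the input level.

-4 dBFS

Remove make-up: -8 − 10 = -18 dBFS.
That's 2 dB above the -20 dBFS threshold.
Before 8:1 compression the overshoot was 2 × 8 = 16 dB, so input = -20 + 16 = -4 dBFS.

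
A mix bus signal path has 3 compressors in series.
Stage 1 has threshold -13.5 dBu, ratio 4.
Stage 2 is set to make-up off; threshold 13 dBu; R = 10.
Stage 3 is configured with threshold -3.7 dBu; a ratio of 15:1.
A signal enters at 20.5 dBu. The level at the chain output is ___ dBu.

-5 dBu

Stage 1: overshoot 34 dB → 34/4 = 8.5 dB → -5 dBu.
Stage 2: -5 dBu ≤ 13 dBu, so stage 2 doesn't engage; output -5 dBu.
Stage 3: -5 dBu ≤ -3.7 dBu, so stage 3 doesn't engage; output -5 dBu.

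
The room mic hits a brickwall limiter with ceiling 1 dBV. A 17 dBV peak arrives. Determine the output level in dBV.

1 dBV

A brickwall limiter is an ∞:1 compressor: any input above the ceiling is clamped to 1 dBV.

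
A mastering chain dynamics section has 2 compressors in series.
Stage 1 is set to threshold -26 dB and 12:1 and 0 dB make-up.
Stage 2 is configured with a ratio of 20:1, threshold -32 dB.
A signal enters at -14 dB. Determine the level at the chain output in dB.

Stage 1: 12 dB above -26 dB, reduced 12:1 to 1 dB above → -25 dB.
Stage 2: -25 dB is 7 dB over -32 dB; at 20:1 that becomes 0.35 dB over, giving -31.65 dB.

-31.65 dB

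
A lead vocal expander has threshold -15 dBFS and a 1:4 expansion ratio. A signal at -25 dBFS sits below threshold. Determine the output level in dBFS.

-55 dBFS

Undershoot = (-15) − (-25) = 10 dB.
At 1:4, that expands to 40 dB under threshold.
Output = -15 − 40 = -55 dBFS.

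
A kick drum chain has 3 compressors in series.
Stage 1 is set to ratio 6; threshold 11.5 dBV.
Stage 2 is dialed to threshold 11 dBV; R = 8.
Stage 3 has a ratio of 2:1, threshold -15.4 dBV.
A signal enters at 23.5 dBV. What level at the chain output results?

Stage 1: 12 dB above 11.5 dBV, reduced 6:1 to 2 dB above → 13.5 dBV.
Stage 2: overshoot 2.5 dB → 2.5/8 = 0.3125 dB → 11.3125 dBV.
Stage 3: overshoot 26.7125 dB → 26.7125/2 = 13.35625 dB → -2.04375 dBV.

-2.04375 dBV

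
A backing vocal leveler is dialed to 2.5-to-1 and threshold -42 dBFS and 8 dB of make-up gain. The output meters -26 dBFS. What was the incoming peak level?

Before make-up, the level was -26 − 8 = -34 dBFS.
Post-compression overshoot = -34 − (-42) = 8 dB.
Undo the ratio: input overshoot = 8 × 2.5 = 20 dB, giving input = -22 dBFS.

-22 dBFS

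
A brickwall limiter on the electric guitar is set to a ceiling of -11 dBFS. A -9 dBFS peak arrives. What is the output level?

The limiter clamps the peak to its -11 dBFS ceiling.

-11 dBFS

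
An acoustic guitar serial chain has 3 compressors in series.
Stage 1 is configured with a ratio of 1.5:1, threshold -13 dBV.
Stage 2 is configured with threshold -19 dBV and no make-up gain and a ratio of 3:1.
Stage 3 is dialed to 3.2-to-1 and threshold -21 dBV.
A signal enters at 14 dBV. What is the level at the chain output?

-17.875 dBV

Stage 1: overshoot 27 dB → 27/1.5 = 18 dB → 5 dBV.
Stage 2: 5 dBV is 24 dB over -19 dBV; at 3:1 that becomes 8 dB over, giving -11 dBV.
Stage 3: overshoot 10 dB → 10/3.2 = 3.125 dB → -17.875 dBV.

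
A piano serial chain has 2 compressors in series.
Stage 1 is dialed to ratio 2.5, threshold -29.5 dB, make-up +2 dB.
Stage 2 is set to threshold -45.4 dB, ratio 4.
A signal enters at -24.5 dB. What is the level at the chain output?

-40.425 dB

Stage 1: overshoot 5 dB → 5/2.5 = 2 dB → -27.5 dB; +2 dB make-up → -25.5 dB.
Stage 2: overshoot 19.9 dB → 19.9/4 = 4.975 dB → -40.425 dB.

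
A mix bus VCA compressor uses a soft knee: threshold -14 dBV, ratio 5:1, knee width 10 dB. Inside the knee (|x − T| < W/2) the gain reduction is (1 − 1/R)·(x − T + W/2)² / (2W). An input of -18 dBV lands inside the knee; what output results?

-18.04 dBV

x − T + W/2 = -18 − (-14) + 5 = 1.
GR = (1 − 1/5) × 1² / 20 = 0.8 × 1 / 20 = 0.04 dB.
Output = -18 − 0.04 = -18.04 dBV.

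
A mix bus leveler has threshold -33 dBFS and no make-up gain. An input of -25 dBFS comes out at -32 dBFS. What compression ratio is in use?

Input overshoot = -25 − (-33) = 8 dB; output overshoot = -32 − (-33) = 1 dB.
Ratio = 8 / 1 = 8.

8:1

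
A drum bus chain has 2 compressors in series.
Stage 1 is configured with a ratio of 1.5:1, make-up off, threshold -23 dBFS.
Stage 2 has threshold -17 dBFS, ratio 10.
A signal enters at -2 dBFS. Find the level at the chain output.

Stage 1: 21 dB above -23 dBFS, reduced 1.5:1 to 14 dB above → -9 dBFS.
Stage 2: overshoot 8 dB → 8/10 = 0.8 dB → -16.2 dBFS.

-16.2 dBFS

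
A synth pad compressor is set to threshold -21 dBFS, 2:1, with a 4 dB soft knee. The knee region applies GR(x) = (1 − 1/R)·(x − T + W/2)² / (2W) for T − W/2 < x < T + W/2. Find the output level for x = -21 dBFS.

-21.25 dBFS

x − T + W/2 = -21 − (-21) + 2 = 2.
GR = (1 − 1/2) × 2² / 8 = 0.5 × 4 / 8 = 0.25 dB.
Output = -21 − 0.25 = -21.25 dBFS.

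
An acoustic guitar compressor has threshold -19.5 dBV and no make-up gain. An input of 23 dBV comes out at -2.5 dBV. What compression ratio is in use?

2.5:1

Input overshoot = 23 − (-19.5) = 42.5 dB; output overshoot = -2.5 − (-19.5) = 17 dB.
Ratio = 42.5 / 17 = 2.5.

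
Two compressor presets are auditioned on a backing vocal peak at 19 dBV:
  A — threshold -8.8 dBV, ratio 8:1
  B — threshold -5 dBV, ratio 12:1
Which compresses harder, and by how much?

A, by 2.325 dB

A: GR = 27.8 − 27.8/8 = 24.325 dB.
B: GR = 24 − 24/12 = 22 dB.
A applies 2.325 dB more gain reduction.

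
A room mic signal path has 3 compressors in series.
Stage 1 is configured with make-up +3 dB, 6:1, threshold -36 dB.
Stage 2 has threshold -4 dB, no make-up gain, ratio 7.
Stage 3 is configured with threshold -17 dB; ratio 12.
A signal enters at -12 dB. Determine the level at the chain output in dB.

-29 dB

Stage 1: overshoot 24 dB → 24/6 = 4 dB → -32 dB; +3 dB make-up → -29 dB.
Stage 2: -29 dB is at or below the -4 dB threshold — no compression; output -29 dB.
Stage 3: below threshold (-29 ≤ -17); passes unchanged; output -29 dB.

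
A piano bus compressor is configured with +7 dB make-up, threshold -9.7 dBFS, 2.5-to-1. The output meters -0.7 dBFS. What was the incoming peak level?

-4.7 dBFS

Before make-up, the level was -0.7 − 7 = -7.7 dBFS.
Post-compression overshoot = -7.7 − (-9.7) = 2 dB.
Before 2.5:1 compression the overshoot was 2 × 2.5 = 5 dB, so input = -9.7 + 5 = -4.7 dBFS.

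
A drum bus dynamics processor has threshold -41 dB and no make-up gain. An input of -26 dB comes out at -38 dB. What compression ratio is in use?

Input overshoot = -26 − (-41) = 15 dB; output overshoot = -38 − (-41) = 3 dB.
Ratio = 15 / 3 = 5.

5:1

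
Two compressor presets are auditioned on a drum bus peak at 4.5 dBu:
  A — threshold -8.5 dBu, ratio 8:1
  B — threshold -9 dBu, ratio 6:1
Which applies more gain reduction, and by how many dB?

A, by 0.125 dB

A: overshoot 13 dB → output overshoot 1.625 dB → GR 11.375 dB.
B: overshoot 13.5 dB → output overshoot 2.25 dB → GR 11.25 dB.
Difference: 0.125 dB in favour of A.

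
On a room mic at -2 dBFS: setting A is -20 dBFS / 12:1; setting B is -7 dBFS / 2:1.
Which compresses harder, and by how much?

A: 18 dB over, compressed to 1.5 dB over, so 16.5 dB of GR.
B: 5 dB over, compressed to 2.5 dB over, so 2.5 dB of GR.
A applies 14 dB more gain reduction.

A, by 14 dB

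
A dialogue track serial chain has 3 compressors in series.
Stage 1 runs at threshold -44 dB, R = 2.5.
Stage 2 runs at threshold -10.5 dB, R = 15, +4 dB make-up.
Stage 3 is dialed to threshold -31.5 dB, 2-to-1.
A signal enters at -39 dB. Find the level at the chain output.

-38 dB

Stage 1: -39 dB is 5 dB over -44 dB; at 2.5:1 that becomes 2 dB over, giving -42 dB.
Stage 2: -42 dB ≤ -10.5 dB, so stage 2 doesn't engage; make-up brings it to -38 dB.
Stage 3: below threshold (-38 ≤ -31.5); passes unchanged; output -38 dB.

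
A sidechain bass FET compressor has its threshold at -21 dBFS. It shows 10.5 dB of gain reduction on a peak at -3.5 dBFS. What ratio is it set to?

2.5:1

Input overshoot = -3.5 − (-21) = 17.5 dB.
Output overshoot = 17.5 − 10.5 = 7 dB.
Ratio = input overshoot / output overshoot = 17.5 / 7 = 2.5.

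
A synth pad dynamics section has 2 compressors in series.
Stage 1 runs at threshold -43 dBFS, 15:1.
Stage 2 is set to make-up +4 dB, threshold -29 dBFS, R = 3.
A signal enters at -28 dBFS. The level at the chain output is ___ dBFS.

Stage 1: 15 dB above -43 dBFS, reduced 15:1 to 1 dB above → -42 dBFS.
Stage 2: -42 dBFS ≤ -29 dBFS, so stage 2 doesn't engage; make-up brings it to -38 dBFS.

-38 dBFS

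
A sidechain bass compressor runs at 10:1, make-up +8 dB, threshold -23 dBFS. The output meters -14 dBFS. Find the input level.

Remove make-up: -14 − 8 = -22 dBFS.
Post-compression overshoot = -22 − (-23) = 1 dB.
Before 10:1 compression the overshoot was 1 × 10 = 10 dB, so input = -23 + 10 = -13 dBFS.

-13 dBFS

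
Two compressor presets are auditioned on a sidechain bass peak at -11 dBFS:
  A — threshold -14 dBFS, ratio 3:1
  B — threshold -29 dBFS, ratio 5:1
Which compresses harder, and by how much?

B, by 12.4 dB

A: 3 dB over, compressed to 1 dB over, so 2 dB of GR.
B: 18 dB over, compressed to 3.6 dB over, so 14.4 dB of GR.
B applies 12.4 dB more gain reduction.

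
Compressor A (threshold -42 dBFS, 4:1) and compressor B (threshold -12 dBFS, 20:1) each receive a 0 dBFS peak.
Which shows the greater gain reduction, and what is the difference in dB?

A: overshoot 42 dB → output overshoot 10.5 dB → GR 31.5 dB.
B: overshoot 12 dB → output overshoot 0.6 dB → GR 11.4 dB.
A reduces 20.1 dB more.

A, by 20.1 dB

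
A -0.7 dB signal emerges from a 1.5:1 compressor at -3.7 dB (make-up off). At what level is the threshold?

Gain reduction = -0.7 − (-3.7) = 3 dB; output overshoot = GR / (R − 1) = 3 / 0.5 = 6 dB.
Threshold = output − output overshoot = -3.7 − 6 = -9.7 dB.

-9.7 dB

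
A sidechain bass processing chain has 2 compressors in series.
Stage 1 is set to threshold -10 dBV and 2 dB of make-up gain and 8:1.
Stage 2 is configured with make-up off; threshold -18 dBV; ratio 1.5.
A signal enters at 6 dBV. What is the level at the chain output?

Stage 1: overshoot 16 dB → 16/8 = 2 dB → -8 dBV; +2 dB make-up → -6 dBV.
Stage 2: 12 dB above -18 dBV, reduced 1.5:1 to 8 dB above → -10 dBV.

-10 dBV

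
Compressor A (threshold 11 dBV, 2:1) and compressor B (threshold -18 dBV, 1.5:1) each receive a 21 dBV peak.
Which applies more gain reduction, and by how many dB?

B, by 8 dB

A: 10 dB over, compressed to 5 dB over, so 5 dB of GR.
B: 39 dB over, compressed to 26 dB over, so 13 dB of GR.
Difference: 8 dB in favour of B.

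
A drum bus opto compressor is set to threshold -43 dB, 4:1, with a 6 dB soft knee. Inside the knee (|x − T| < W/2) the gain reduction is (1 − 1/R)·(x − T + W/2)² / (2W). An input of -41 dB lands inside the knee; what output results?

-42.5625 dB

x − T + W/2 = -41 − (-43) + 3 = 5.
GR = (1 − 1/4) × 5² / 12 = 0.75 × 25 / 12 = 1.5625 dB.
Output = -41 − 1.5625 = -42.5625 dB.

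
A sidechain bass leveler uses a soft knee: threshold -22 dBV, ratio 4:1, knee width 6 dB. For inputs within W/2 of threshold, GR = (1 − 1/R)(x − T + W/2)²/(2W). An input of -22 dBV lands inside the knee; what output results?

x − T + W/2 = -22 − (-22) + 3 = 3.
GR = (1 − 1/4) × 3² / 12 = 0.75 × 9 / 12 = 0.5625 dB.
Output = -22 − 0.5625 = -22.5625 dBV.

-22.5625 dBV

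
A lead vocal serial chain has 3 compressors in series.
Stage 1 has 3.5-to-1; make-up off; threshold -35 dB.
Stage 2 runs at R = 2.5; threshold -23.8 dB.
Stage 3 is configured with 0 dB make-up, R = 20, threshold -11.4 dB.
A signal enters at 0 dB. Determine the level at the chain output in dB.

Stage 1: overshoot 35 dB → 35/3.5 = 10 dB → -25 dB.
Stage 2: -25 dB ≤ -23.8 dB, so stage 2 doesn't engage; output -25 dB.
Stage 3: -25 dB ≤ -11.4 dB, so stage 3 doesn't engage; output -25 dB.

-25 dB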